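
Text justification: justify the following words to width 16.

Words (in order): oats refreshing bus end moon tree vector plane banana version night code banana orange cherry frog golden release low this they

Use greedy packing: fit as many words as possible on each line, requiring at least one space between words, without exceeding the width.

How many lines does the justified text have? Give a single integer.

Line 1: ['oats', 'refreshing'] (min_width=15, slack=1)
Line 2: ['bus', 'end', 'moon'] (min_width=12, slack=4)
Line 3: ['tree', 'vector'] (min_width=11, slack=5)
Line 4: ['plane', 'banana'] (min_width=12, slack=4)
Line 5: ['version', 'night'] (min_width=13, slack=3)
Line 6: ['code', 'banana'] (min_width=11, slack=5)
Line 7: ['orange', 'cherry'] (min_width=13, slack=3)
Line 8: ['frog', 'golden'] (min_width=11, slack=5)
Line 9: ['release', 'low', 'this'] (min_width=16, slack=0)
Line 10: ['they'] (min_width=4, slack=12)
Total lines: 10

Answer: 10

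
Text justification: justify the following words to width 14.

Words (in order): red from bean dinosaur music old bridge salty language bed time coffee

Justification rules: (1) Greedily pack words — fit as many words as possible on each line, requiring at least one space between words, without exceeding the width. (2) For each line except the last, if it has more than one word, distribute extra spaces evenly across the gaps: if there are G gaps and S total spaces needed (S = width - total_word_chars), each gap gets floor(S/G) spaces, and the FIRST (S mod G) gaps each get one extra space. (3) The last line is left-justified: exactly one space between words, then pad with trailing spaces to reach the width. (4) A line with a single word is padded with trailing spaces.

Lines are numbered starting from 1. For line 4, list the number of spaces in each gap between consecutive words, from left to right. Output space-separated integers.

Answer: 1

Derivation:
Line 1: ['red', 'from', 'bean'] (min_width=13, slack=1)
Line 2: ['dinosaur', 'music'] (min_width=14, slack=0)
Line 3: ['old', 'bridge'] (min_width=10, slack=4)
Line 4: ['salty', 'language'] (min_width=14, slack=0)
Line 5: ['bed', 'time'] (min_width=8, slack=6)
Line 6: ['coffee'] (min_width=6, slack=8)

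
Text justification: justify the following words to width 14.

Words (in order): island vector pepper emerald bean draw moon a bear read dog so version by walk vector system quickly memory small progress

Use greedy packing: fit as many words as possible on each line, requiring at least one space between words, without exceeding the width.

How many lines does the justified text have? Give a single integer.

Answer: 9

Derivation:
Line 1: ['island', 'vector'] (min_width=13, slack=1)
Line 2: ['pepper', 'emerald'] (min_width=14, slack=0)
Line 3: ['bean', 'draw', 'moon'] (min_width=14, slack=0)
Line 4: ['a', 'bear', 'read'] (min_width=11, slack=3)
Line 5: ['dog', 'so', 'version'] (min_width=14, slack=0)
Line 6: ['by', 'walk', 'vector'] (min_width=14, slack=0)
Line 7: ['system', 'quickly'] (min_width=14, slack=0)
Line 8: ['memory', 'small'] (min_width=12, slack=2)
Line 9: ['progress'] (min_width=8, slack=6)
Total lines: 9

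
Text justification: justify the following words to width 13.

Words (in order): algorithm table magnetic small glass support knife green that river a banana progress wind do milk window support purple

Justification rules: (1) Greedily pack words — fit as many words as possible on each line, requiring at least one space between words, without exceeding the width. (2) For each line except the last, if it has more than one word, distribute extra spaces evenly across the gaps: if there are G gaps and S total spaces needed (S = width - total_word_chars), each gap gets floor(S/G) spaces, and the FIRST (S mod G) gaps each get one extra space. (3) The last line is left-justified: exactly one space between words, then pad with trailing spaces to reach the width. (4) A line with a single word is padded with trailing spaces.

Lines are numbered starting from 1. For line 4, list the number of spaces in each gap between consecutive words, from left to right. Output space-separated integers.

Line 1: ['algorithm'] (min_width=9, slack=4)
Line 2: ['table'] (min_width=5, slack=8)
Line 3: ['magnetic'] (min_width=8, slack=5)
Line 4: ['small', 'glass'] (min_width=11, slack=2)
Line 5: ['support', 'knife'] (min_width=13, slack=0)
Line 6: ['green', 'that'] (min_width=10, slack=3)
Line 7: ['river', 'a'] (min_width=7, slack=6)
Line 8: ['banana'] (min_width=6, slack=7)
Line 9: ['progress', 'wind'] (min_width=13, slack=0)
Line 10: ['do', 'milk'] (min_width=7, slack=6)
Line 11: ['window'] (min_width=6, slack=7)
Line 12: ['support'] (min_width=7, slack=6)
Line 13: ['purple'] (min_width=6, slack=7)

Answer: 3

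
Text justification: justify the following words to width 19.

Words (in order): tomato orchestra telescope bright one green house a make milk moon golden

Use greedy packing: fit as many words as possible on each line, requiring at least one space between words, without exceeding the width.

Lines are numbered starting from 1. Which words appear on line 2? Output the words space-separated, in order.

Answer: telescope bright

Derivation:
Line 1: ['tomato', 'orchestra'] (min_width=16, slack=3)
Line 2: ['telescope', 'bright'] (min_width=16, slack=3)
Line 3: ['one', 'green', 'house', 'a'] (min_width=17, slack=2)
Line 4: ['make', 'milk', 'moon'] (min_width=14, slack=5)
Line 5: ['golden'] (min_width=6, slack=13)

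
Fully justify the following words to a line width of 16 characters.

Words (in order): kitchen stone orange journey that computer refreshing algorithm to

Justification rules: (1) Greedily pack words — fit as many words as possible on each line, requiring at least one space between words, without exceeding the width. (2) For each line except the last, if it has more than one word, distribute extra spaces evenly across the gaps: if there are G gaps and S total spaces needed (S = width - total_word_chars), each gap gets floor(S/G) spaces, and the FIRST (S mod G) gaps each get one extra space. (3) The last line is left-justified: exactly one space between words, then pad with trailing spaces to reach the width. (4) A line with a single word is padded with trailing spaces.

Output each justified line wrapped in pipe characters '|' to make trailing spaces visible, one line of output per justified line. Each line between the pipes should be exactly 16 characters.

Line 1: ['kitchen', 'stone'] (min_width=13, slack=3)
Line 2: ['orange', 'journey'] (min_width=14, slack=2)
Line 3: ['that', 'computer'] (min_width=13, slack=3)
Line 4: ['refreshing'] (min_width=10, slack=6)
Line 5: ['algorithm', 'to'] (min_width=12, slack=4)

Answer: |kitchen    stone|
|orange   journey|
|that    computer|
|refreshing      |
|algorithm to    |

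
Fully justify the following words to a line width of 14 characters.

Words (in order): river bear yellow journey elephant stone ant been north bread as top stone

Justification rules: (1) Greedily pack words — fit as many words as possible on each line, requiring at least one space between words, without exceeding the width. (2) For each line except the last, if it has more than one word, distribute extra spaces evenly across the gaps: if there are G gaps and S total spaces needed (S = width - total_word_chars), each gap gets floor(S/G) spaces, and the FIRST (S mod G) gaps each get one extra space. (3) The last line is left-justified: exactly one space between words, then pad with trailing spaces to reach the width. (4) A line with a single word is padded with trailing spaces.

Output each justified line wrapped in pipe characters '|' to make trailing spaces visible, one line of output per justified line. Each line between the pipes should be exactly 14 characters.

Answer: |river     bear|
|yellow journey|
|elephant stone|
|ant been north|
|bread  as  top|
|stone         |

Derivation:
Line 1: ['river', 'bear'] (min_width=10, slack=4)
Line 2: ['yellow', 'journey'] (min_width=14, slack=0)
Line 3: ['elephant', 'stone'] (min_width=14, slack=0)
Line 4: ['ant', 'been', 'north'] (min_width=14, slack=0)
Line 5: ['bread', 'as', 'top'] (min_width=12, slack=2)
Line 6: ['stone'] (min_width=5, slack=9)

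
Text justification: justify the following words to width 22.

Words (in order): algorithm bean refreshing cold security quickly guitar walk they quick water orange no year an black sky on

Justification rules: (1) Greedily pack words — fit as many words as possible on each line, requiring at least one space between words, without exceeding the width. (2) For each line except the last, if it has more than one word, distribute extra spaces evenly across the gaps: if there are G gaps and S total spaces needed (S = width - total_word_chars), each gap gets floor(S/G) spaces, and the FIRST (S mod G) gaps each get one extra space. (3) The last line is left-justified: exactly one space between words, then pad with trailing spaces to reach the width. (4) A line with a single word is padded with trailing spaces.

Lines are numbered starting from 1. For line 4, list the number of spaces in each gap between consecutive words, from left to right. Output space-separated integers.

Line 1: ['algorithm', 'bean'] (min_width=14, slack=8)
Line 2: ['refreshing', 'cold'] (min_width=15, slack=7)
Line 3: ['security', 'quickly'] (min_width=16, slack=6)
Line 4: ['guitar', 'walk', 'they', 'quick'] (min_width=22, slack=0)
Line 5: ['water', 'orange', 'no', 'year'] (min_width=20, slack=2)
Line 6: ['an', 'black', 'sky', 'on'] (min_width=15, slack=7)

Answer: 1 1 1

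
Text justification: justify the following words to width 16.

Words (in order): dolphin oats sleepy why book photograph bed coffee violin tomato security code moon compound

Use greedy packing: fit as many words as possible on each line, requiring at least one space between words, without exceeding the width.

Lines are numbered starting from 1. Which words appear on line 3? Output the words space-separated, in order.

Answer: photograph bed

Derivation:
Line 1: ['dolphin', 'oats'] (min_width=12, slack=4)
Line 2: ['sleepy', 'why', 'book'] (min_width=15, slack=1)
Line 3: ['photograph', 'bed'] (min_width=14, slack=2)
Line 4: ['coffee', 'violin'] (min_width=13, slack=3)
Line 5: ['tomato', 'security'] (min_width=15, slack=1)
Line 6: ['code', 'moon'] (min_width=9, slack=7)
Line 7: ['compound'] (min_width=8, slack=8)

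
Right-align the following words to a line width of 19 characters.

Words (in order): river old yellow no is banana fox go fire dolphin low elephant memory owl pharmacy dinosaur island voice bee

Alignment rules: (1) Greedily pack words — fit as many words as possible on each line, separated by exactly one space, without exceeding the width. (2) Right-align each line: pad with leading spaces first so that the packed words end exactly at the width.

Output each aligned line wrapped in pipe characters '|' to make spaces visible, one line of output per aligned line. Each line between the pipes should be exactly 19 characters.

Line 1: ['river', 'old', 'yellow', 'no'] (min_width=19, slack=0)
Line 2: ['is', 'banana', 'fox', 'go'] (min_width=16, slack=3)
Line 3: ['fire', 'dolphin', 'low'] (min_width=16, slack=3)
Line 4: ['elephant', 'memory', 'owl'] (min_width=19, slack=0)
Line 5: ['pharmacy', 'dinosaur'] (min_width=17, slack=2)
Line 6: ['island', 'voice', 'bee'] (min_width=16, slack=3)

Answer: |river old yellow no|
|   is banana fox go|
|   fire dolphin low|
|elephant memory owl|
|  pharmacy dinosaur|
|   island voice bee|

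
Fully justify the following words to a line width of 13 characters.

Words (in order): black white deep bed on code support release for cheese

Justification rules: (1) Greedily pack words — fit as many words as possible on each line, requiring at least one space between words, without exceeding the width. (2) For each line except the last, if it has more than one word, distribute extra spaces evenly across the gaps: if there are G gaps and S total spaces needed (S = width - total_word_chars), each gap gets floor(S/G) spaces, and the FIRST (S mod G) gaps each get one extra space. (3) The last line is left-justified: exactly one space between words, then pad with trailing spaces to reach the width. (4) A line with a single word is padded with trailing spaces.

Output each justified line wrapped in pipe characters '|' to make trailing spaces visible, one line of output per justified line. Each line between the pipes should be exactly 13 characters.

Answer: |black   white|
|deep  bed  on|
|code  support|
|release   for|
|cheese       |

Derivation:
Line 1: ['black', 'white'] (min_width=11, slack=2)
Line 2: ['deep', 'bed', 'on'] (min_width=11, slack=2)
Line 3: ['code', 'support'] (min_width=12, slack=1)
Line 4: ['release', 'for'] (min_width=11, slack=2)
Line 5: ['cheese'] (min_width=6, slack=7)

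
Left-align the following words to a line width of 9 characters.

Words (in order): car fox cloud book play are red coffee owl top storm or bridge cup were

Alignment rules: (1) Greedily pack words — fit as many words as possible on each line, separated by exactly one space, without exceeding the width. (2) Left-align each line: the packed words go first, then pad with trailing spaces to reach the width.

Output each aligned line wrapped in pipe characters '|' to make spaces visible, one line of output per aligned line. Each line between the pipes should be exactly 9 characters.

Line 1: ['car', 'fox'] (min_width=7, slack=2)
Line 2: ['cloud'] (min_width=5, slack=4)
Line 3: ['book', 'play'] (min_width=9, slack=0)
Line 4: ['are', 'red'] (min_width=7, slack=2)
Line 5: ['coffee'] (min_width=6, slack=3)
Line 6: ['owl', 'top'] (min_width=7, slack=2)
Line 7: ['storm', 'or'] (min_width=8, slack=1)
Line 8: ['bridge'] (min_width=6, slack=3)
Line 9: ['cup', 'were'] (min_width=8, slack=1)

Answer: |car fox  |
|cloud    |
|book play|
|are red  |
|coffee   |
|owl top  |
|storm or |
|bridge   |
|cup were |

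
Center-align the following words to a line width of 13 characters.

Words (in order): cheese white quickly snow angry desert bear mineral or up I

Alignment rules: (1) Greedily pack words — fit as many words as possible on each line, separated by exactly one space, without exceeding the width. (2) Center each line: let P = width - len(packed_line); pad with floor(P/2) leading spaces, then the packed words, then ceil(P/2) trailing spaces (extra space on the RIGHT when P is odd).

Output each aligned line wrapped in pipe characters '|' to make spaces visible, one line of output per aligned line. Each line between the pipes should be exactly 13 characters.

Line 1: ['cheese', 'white'] (min_width=12, slack=1)
Line 2: ['quickly', 'snow'] (min_width=12, slack=1)
Line 3: ['angry', 'desert'] (min_width=12, slack=1)
Line 4: ['bear', 'mineral'] (min_width=12, slack=1)
Line 5: ['or', 'up', 'I'] (min_width=7, slack=6)

Answer: |cheese white |
|quickly snow |
|angry desert |
|bear mineral |
|   or up I   |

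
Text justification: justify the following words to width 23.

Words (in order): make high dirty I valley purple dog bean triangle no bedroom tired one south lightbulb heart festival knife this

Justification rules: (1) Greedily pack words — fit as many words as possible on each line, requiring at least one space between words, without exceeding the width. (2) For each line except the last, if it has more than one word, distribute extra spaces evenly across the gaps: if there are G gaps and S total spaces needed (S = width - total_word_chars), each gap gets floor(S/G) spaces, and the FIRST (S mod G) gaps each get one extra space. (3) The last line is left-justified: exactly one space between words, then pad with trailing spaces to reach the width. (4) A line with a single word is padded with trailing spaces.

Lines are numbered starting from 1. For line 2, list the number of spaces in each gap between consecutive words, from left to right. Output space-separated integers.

Answer: 2 1 1

Derivation:
Line 1: ['make', 'high', 'dirty', 'I'] (min_width=17, slack=6)
Line 2: ['valley', 'purple', 'dog', 'bean'] (min_width=22, slack=1)
Line 3: ['triangle', 'no', 'bedroom'] (min_width=19, slack=4)
Line 4: ['tired', 'one', 'south'] (min_width=15, slack=8)
Line 5: ['lightbulb', 'heart'] (min_width=15, slack=8)
Line 6: ['festival', 'knife', 'this'] (min_width=19, slack=4)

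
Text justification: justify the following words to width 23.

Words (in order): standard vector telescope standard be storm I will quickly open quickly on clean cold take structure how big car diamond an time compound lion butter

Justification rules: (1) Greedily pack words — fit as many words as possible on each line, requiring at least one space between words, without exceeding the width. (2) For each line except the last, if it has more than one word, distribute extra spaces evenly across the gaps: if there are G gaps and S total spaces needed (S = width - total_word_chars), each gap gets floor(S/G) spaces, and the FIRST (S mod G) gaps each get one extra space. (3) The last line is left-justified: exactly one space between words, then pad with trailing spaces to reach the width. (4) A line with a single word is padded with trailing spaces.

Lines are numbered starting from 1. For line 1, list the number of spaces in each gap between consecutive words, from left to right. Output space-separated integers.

Answer: 9

Derivation:
Line 1: ['standard', 'vector'] (min_width=15, slack=8)
Line 2: ['telescope', 'standard', 'be'] (min_width=21, slack=2)
Line 3: ['storm', 'I', 'will', 'quickly'] (min_width=20, slack=3)
Line 4: ['open', 'quickly', 'on', 'clean'] (min_width=21, slack=2)
Line 5: ['cold', 'take', 'structure', 'how'] (min_width=23, slack=0)
Line 6: ['big', 'car', 'diamond', 'an', 'time'] (min_width=23, slack=0)
Line 7: ['compound', 'lion', 'butter'] (min_width=20, slack=3)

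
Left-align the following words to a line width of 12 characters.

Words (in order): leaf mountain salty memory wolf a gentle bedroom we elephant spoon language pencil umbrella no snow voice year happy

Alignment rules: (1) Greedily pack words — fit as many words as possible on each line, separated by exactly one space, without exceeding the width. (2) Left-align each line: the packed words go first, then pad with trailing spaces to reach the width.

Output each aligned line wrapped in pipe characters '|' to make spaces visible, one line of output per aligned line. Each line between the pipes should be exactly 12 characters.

Line 1: ['leaf'] (min_width=4, slack=8)
Line 2: ['mountain'] (min_width=8, slack=4)
Line 3: ['salty', 'memory'] (min_width=12, slack=0)
Line 4: ['wolf', 'a'] (min_width=6, slack=6)
Line 5: ['gentle'] (min_width=6, slack=6)
Line 6: ['bedroom', 'we'] (min_width=10, slack=2)
Line 7: ['elephant'] (min_width=8, slack=4)
Line 8: ['spoon'] (min_width=5, slack=7)
Line 9: ['language'] (min_width=8, slack=4)
Line 10: ['pencil'] (min_width=6, slack=6)
Line 11: ['umbrella', 'no'] (min_width=11, slack=1)
Line 12: ['snow', 'voice'] (min_width=10, slack=2)
Line 13: ['year', 'happy'] (min_width=10, slack=2)

Answer: |leaf        |
|mountain    |
|salty memory|
|wolf a      |
|gentle      |
|bedroom we  |
|elephant    |
|spoon       |
|language    |
|pencil      |
|umbrella no |
|snow voice  |
|year happy  |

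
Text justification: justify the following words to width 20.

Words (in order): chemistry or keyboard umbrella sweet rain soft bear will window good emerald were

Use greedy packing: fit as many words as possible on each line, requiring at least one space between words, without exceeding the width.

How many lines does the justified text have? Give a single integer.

Answer: 5

Derivation:
Line 1: ['chemistry', 'or'] (min_width=12, slack=8)
Line 2: ['keyboard', 'umbrella'] (min_width=17, slack=3)
Line 3: ['sweet', 'rain', 'soft', 'bear'] (min_width=20, slack=0)
Line 4: ['will', 'window', 'good'] (min_width=16, slack=4)
Line 5: ['emerald', 'were'] (min_width=12, slack=8)
Total lines: 5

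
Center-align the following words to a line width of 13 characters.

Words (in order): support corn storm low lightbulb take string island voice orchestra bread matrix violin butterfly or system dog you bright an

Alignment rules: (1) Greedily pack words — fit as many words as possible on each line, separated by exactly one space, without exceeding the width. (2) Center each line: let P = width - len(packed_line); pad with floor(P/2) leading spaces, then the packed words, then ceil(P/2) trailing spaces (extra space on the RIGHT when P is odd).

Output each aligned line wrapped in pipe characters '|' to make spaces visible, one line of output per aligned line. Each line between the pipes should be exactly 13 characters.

Line 1: ['support', 'corn'] (min_width=12, slack=1)
Line 2: ['storm', 'low'] (min_width=9, slack=4)
Line 3: ['lightbulb'] (min_width=9, slack=4)
Line 4: ['take', 'string'] (min_width=11, slack=2)
Line 5: ['island', 'voice'] (min_width=12, slack=1)
Line 6: ['orchestra'] (min_width=9, slack=4)
Line 7: ['bread', 'matrix'] (min_width=12, slack=1)
Line 8: ['violin'] (min_width=6, slack=7)
Line 9: ['butterfly', 'or'] (min_width=12, slack=1)
Line 10: ['system', 'dog'] (min_width=10, slack=3)
Line 11: ['you', 'bright', 'an'] (min_width=13, slack=0)

Answer: |support corn |
|  storm low  |
|  lightbulb  |
| take string |
|island voice |
|  orchestra  |
|bread matrix |
|   violin    |
|butterfly or |
| system dog  |
|you bright an|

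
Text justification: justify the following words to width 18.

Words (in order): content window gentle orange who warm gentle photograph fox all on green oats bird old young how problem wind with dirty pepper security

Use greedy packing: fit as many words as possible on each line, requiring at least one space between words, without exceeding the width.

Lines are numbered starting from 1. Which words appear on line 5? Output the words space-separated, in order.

Line 1: ['content', 'window'] (min_width=14, slack=4)
Line 2: ['gentle', 'orange', 'who'] (min_width=17, slack=1)
Line 3: ['warm', 'gentle'] (min_width=11, slack=7)
Line 4: ['photograph', 'fox', 'all'] (min_width=18, slack=0)
Line 5: ['on', 'green', 'oats', 'bird'] (min_width=18, slack=0)
Line 6: ['old', 'young', 'how'] (min_width=13, slack=5)
Line 7: ['problem', 'wind', 'with'] (min_width=17, slack=1)
Line 8: ['dirty', 'pepper'] (min_width=12, slack=6)
Line 9: ['security'] (min_width=8, slack=10)

Answer: on green oats bird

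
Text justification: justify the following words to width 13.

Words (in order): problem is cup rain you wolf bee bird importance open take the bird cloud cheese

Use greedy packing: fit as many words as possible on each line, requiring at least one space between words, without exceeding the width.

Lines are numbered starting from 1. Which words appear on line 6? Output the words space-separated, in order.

Answer: bird cloud

Derivation:
Line 1: ['problem', 'is'] (min_width=10, slack=3)
Line 2: ['cup', 'rain', 'you'] (min_width=12, slack=1)
Line 3: ['wolf', 'bee', 'bird'] (min_width=13, slack=0)
Line 4: ['importance'] (min_width=10, slack=3)
Line 5: ['open', 'take', 'the'] (min_width=13, slack=0)
Line 6: ['bird', 'cloud'] (min_width=10, slack=3)
Line 7: ['cheese'] (min_width=6, slack=7)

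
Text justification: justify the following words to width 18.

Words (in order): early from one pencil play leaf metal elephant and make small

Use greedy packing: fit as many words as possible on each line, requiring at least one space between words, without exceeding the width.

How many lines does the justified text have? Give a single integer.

Answer: 4

Derivation:
Line 1: ['early', 'from', 'one'] (min_width=14, slack=4)
Line 2: ['pencil', 'play', 'leaf'] (min_width=16, slack=2)
Line 3: ['metal', 'elephant', 'and'] (min_width=18, slack=0)
Line 4: ['make', 'small'] (min_width=10, slack=8)
Total lines: 4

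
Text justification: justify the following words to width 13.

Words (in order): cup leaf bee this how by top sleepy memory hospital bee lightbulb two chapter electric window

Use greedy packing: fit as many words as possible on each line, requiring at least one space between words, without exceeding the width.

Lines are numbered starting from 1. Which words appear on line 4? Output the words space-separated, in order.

Line 1: ['cup', 'leaf', 'bee'] (min_width=12, slack=1)
Line 2: ['this', 'how', 'by'] (min_width=11, slack=2)
Line 3: ['top', 'sleepy'] (min_width=10, slack=3)
Line 4: ['memory'] (min_width=6, slack=7)
Line 5: ['hospital', 'bee'] (min_width=12, slack=1)
Line 6: ['lightbulb', 'two'] (min_width=13, slack=0)
Line 7: ['chapter'] (min_width=7, slack=6)
Line 8: ['electric'] (min_width=8, slack=5)
Line 9: ['window'] (min_width=6, slack=7)

Answer: memory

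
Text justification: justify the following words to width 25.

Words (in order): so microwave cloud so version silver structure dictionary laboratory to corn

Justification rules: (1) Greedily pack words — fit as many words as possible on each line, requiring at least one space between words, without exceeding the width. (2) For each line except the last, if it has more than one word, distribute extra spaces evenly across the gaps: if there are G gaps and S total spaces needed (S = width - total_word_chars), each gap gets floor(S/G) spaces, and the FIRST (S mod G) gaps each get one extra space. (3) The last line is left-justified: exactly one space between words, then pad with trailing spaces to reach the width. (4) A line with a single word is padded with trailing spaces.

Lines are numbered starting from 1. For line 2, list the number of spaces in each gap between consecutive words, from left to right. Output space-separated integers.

Answer: 2 1

Derivation:
Line 1: ['so', 'microwave', 'cloud', 'so'] (min_width=21, slack=4)
Line 2: ['version', 'silver', 'structure'] (min_width=24, slack=1)
Line 3: ['dictionary', 'laboratory', 'to'] (min_width=24, slack=1)
Line 4: ['corn'] (min_width=4, slack=21)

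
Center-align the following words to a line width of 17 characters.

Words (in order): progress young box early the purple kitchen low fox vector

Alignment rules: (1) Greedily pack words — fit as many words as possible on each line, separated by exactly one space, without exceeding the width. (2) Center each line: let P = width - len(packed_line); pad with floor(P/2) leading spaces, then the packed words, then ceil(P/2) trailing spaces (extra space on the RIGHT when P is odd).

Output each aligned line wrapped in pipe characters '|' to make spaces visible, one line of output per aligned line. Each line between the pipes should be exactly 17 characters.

Line 1: ['progress', 'young'] (min_width=14, slack=3)
Line 2: ['box', 'early', 'the'] (min_width=13, slack=4)
Line 3: ['purple', 'kitchen'] (min_width=14, slack=3)
Line 4: ['low', 'fox', 'vector'] (min_width=14, slack=3)

Answer: | progress young  |
|  box early the  |
| purple kitchen  |
| low fox vector  |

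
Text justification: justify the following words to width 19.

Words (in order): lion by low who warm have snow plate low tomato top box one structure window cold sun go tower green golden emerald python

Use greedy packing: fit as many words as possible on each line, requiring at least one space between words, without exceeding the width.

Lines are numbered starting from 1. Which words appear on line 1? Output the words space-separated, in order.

Answer: lion by low who

Derivation:
Line 1: ['lion', 'by', 'low', 'who'] (min_width=15, slack=4)
Line 2: ['warm', 'have', 'snow'] (min_width=14, slack=5)
Line 3: ['plate', 'low', 'tomato'] (min_width=16, slack=3)
Line 4: ['top', 'box', 'one'] (min_width=11, slack=8)
Line 5: ['structure', 'window'] (min_width=16, slack=3)
Line 6: ['cold', 'sun', 'go', 'tower'] (min_width=17, slack=2)
Line 7: ['green', 'golden'] (min_width=12, slack=7)
Line 8: ['emerald', 'python'] (min_width=14, slack=5)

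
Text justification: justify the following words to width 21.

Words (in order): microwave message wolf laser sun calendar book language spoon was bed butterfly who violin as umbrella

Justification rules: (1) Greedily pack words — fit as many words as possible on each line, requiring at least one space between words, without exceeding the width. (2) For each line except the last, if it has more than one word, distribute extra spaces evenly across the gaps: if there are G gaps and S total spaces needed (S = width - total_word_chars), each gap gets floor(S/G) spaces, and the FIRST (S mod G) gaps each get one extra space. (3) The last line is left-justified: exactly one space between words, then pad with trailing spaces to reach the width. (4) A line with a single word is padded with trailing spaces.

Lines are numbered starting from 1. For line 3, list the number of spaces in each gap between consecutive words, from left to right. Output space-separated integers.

Line 1: ['microwave', 'message'] (min_width=17, slack=4)
Line 2: ['wolf', 'laser', 'sun'] (min_width=14, slack=7)
Line 3: ['calendar', 'book'] (min_width=13, slack=8)
Line 4: ['language', 'spoon', 'was'] (min_width=18, slack=3)
Line 5: ['bed', 'butterfly', 'who'] (min_width=17, slack=4)
Line 6: ['violin', 'as', 'umbrella'] (min_width=18, slack=3)

Answer: 9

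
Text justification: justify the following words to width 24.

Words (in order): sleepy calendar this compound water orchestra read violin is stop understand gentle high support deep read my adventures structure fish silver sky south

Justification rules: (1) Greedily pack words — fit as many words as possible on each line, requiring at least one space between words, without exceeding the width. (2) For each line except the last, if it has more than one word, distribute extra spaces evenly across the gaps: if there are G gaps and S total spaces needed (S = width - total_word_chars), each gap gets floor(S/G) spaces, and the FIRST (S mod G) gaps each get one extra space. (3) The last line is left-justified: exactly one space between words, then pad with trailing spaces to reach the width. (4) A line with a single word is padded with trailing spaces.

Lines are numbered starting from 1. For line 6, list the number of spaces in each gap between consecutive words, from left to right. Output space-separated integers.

Line 1: ['sleepy', 'calendar', 'this'] (min_width=20, slack=4)
Line 2: ['compound', 'water', 'orchestra'] (min_width=24, slack=0)
Line 3: ['read', 'violin', 'is', 'stop'] (min_width=19, slack=5)
Line 4: ['understand', 'gentle', 'high'] (min_width=22, slack=2)
Line 5: ['support', 'deep', 'read', 'my'] (min_width=20, slack=4)
Line 6: ['adventures', 'structure'] (min_width=20, slack=4)
Line 7: ['fish', 'silver', 'sky', 'south'] (min_width=21, slack=3)

Answer: 5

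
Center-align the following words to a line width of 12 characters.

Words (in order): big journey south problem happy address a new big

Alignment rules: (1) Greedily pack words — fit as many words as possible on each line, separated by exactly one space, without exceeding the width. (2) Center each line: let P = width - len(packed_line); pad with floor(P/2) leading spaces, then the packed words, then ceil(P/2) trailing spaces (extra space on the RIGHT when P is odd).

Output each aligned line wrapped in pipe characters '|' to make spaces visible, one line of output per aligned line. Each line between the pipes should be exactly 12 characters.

Answer: |big journey |
|   south    |
|  problem   |
|   happy    |
| address a  |
|  new big   |

Derivation:
Line 1: ['big', 'journey'] (min_width=11, slack=1)
Line 2: ['south'] (min_width=5, slack=7)
Line 3: ['problem'] (min_width=7, slack=5)
Line 4: ['happy'] (min_width=5, slack=7)
Line 5: ['address', 'a'] (min_width=9, slack=3)
Line 6: ['new', 'big'] (min_width=7, slack=5)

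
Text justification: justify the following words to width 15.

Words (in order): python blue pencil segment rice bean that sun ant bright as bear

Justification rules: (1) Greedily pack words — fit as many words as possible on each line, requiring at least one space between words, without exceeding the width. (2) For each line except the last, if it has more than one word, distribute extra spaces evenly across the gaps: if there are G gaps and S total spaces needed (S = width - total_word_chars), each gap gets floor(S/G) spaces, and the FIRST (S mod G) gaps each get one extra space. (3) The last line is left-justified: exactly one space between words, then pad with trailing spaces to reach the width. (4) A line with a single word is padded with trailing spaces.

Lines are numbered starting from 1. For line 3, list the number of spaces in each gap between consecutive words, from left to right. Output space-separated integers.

Answer: 2 1

Derivation:
Line 1: ['python', 'blue'] (min_width=11, slack=4)
Line 2: ['pencil', 'segment'] (min_width=14, slack=1)
Line 3: ['rice', 'bean', 'that'] (min_width=14, slack=1)
Line 4: ['sun', 'ant', 'bright'] (min_width=14, slack=1)
Line 5: ['as', 'bear'] (min_width=7, slack=8)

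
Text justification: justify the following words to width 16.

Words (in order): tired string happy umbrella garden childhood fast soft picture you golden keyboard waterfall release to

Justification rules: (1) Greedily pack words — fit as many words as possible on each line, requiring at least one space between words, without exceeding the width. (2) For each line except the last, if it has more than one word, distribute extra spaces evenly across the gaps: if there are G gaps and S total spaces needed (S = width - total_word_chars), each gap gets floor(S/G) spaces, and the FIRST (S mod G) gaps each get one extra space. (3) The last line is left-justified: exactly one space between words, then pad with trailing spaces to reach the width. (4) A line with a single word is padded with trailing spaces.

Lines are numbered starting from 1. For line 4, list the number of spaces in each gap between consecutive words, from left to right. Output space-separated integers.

Line 1: ['tired', 'string'] (min_width=12, slack=4)
Line 2: ['happy', 'umbrella'] (min_width=14, slack=2)
Line 3: ['garden', 'childhood'] (min_width=16, slack=0)
Line 4: ['fast', 'soft'] (min_width=9, slack=7)
Line 5: ['picture', 'you'] (min_width=11, slack=5)
Line 6: ['golden', 'keyboard'] (min_width=15, slack=1)
Line 7: ['waterfall'] (min_width=9, slack=7)
Line 8: ['release', 'to'] (min_width=10, slack=6)

Answer: 8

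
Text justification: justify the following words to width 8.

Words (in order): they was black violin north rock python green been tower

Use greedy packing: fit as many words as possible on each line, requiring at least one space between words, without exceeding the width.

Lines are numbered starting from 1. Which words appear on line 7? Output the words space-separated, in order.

Answer: green

Derivation:
Line 1: ['they', 'was'] (min_width=8, slack=0)
Line 2: ['black'] (min_width=5, slack=3)
Line 3: ['violin'] (min_width=6, slack=2)
Line 4: ['north'] (min_width=5, slack=3)
Line 5: ['rock'] (min_width=4, slack=4)
Line 6: ['python'] (min_width=6, slack=2)
Line 7: ['green'] (min_width=5, slack=3)
Line 8: ['been'] (min_width=4, slack=4)
Line 9: ['tower'] (min_width=5, slack=3)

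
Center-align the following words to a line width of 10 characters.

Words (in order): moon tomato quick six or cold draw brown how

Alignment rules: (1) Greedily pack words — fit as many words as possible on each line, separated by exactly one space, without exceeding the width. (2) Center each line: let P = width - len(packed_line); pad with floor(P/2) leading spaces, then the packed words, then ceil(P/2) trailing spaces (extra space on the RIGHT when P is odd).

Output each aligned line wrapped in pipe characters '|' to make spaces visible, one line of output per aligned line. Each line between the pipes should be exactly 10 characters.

Answer: |   moon   |
|  tomato  |
|quick six |
| or cold  |
|draw brown|
|   how    |

Derivation:
Line 1: ['moon'] (min_width=4, slack=6)
Line 2: ['tomato'] (min_width=6, slack=4)
Line 3: ['quick', 'six'] (min_width=9, slack=1)
Line 4: ['or', 'cold'] (min_width=7, slack=3)
Line 5: ['draw', 'brown'] (min_width=10, slack=0)
Line 6: ['how'] (min_width=3, slack=7)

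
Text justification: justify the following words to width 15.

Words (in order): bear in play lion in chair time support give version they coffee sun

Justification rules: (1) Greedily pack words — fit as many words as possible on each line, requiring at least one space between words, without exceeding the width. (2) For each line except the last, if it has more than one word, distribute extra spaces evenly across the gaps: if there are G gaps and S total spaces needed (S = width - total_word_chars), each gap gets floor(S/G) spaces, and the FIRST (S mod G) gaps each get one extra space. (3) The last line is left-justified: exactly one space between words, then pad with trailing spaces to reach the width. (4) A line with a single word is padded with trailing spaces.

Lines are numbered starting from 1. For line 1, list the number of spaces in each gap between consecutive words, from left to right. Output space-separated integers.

Answer: 3 2

Derivation:
Line 1: ['bear', 'in', 'play'] (min_width=12, slack=3)
Line 2: ['lion', 'in', 'chair'] (min_width=13, slack=2)
Line 3: ['time', 'support'] (min_width=12, slack=3)
Line 4: ['give', 'version'] (min_width=12, slack=3)
Line 5: ['they', 'coffee', 'sun'] (min_width=15, slack=0)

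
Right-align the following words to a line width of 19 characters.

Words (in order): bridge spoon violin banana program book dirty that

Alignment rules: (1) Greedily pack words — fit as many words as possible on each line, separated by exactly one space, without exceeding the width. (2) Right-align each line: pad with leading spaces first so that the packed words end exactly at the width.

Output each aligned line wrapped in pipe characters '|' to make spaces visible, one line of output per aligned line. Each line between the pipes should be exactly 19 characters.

Line 1: ['bridge', 'spoon', 'violin'] (min_width=19, slack=0)
Line 2: ['banana', 'program', 'book'] (min_width=19, slack=0)
Line 3: ['dirty', 'that'] (min_width=10, slack=9)

Answer: |bridge spoon violin|
|banana program book|
|         dirty that|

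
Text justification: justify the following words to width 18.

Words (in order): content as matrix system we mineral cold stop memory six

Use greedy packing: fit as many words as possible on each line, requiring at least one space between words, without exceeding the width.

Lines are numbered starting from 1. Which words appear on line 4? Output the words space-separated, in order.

Answer: six

Derivation:
Line 1: ['content', 'as', 'matrix'] (min_width=17, slack=1)
Line 2: ['system', 'we', 'mineral'] (min_width=17, slack=1)
Line 3: ['cold', 'stop', 'memory'] (min_width=16, slack=2)
Line 4: ['six'] (min_width=3, slack=15)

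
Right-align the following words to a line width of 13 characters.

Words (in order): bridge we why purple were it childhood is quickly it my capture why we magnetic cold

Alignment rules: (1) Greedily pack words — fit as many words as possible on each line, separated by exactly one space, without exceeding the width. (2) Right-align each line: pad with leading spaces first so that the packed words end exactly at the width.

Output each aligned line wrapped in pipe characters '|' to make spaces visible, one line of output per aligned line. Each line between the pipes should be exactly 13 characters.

Answer: |bridge we why|
|  purple were|
| it childhood|
|is quickly it|
|   my capture|
|       why we|
|magnetic cold|

Derivation:
Line 1: ['bridge', 'we', 'why'] (min_width=13, slack=0)
Line 2: ['purple', 'were'] (min_width=11, slack=2)
Line 3: ['it', 'childhood'] (min_width=12, slack=1)
Line 4: ['is', 'quickly', 'it'] (min_width=13, slack=0)
Line 5: ['my', 'capture'] (min_width=10, slack=3)
Line 6: ['why', 'we'] (min_width=6, slack=7)
Line 7: ['magnetic', 'cold'] (min_width=13, slack=0)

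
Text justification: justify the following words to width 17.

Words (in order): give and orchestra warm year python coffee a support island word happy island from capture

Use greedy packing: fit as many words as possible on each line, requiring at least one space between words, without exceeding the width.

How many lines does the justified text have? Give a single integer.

Line 1: ['give', 'and'] (min_width=8, slack=9)
Line 2: ['orchestra', 'warm'] (min_width=14, slack=3)
Line 3: ['year', 'python'] (min_width=11, slack=6)
Line 4: ['coffee', 'a', 'support'] (min_width=16, slack=1)
Line 5: ['island', 'word', 'happy'] (min_width=17, slack=0)
Line 6: ['island', 'from'] (min_width=11, slack=6)
Line 7: ['capture'] (min_width=7, slack=10)
Total lines: 7

Answer: 7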